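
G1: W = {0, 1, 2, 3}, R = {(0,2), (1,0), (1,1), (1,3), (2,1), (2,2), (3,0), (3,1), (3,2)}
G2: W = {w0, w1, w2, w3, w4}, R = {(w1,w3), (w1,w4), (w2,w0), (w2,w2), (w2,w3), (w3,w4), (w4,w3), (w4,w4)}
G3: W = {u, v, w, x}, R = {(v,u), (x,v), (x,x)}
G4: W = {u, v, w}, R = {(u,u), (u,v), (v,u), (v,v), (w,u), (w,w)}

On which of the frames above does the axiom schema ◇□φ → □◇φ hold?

This is the axiom for convergence; its first-order frame correspondent is ∀x ∀y ∀z (Rxy ∧ Rxz → ∃w (Ryw ∧ Rzw)).
G1: fails — R10 and R11 but 0 and 1 have no common successor.
G2: fails — Rw2w2 and Rw2w0 but w2 and w0 have no common successor.
G3: fails — Rvu and Rvu but u and u have no common successor.
G4: ✓.
Valid on: G4.

G4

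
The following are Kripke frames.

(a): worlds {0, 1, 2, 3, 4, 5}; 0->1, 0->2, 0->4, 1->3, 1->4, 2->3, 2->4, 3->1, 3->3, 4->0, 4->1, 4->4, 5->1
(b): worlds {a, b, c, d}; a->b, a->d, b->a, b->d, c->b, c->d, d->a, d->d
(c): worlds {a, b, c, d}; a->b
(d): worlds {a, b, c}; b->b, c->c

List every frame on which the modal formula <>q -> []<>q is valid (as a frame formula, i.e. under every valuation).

(d)

Frame correspondent (Sahlqvist): forall x forall y forall z (Rxy & Rxz -> Ryz) — i.e. the Euclidean property.
(a): fails — R02 and R02 but not R22.
(b): fails — Rab and Rab but not Rbb.
(c): fails — Rab and Rab but not Rbb.
(d): ✓.
Valid on: (d).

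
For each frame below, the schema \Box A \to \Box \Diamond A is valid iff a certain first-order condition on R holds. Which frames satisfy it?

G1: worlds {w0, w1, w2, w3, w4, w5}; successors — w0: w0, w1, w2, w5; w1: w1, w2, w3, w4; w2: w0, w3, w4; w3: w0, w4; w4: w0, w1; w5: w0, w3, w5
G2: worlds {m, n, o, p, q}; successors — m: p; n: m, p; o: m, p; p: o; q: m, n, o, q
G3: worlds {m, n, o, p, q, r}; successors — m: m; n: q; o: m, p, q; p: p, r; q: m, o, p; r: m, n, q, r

The schema corresponds to a generalized confluence (Geach) condition: \forall x \forall z (xRz \to \exists w (xRw \wedge zRw)).
G1: satisfies the condition.
G2: fails — mRp but no w with mRw and pRw.
G3: fails — nRq but no w with nRw and qRw.

G1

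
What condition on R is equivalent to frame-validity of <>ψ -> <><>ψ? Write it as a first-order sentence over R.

forall x forall y (xRy -> exists w (y = w & x R^2 w))

This is a Sahlqvist (Geach-type) schema ◇^1□^0ψ → □^0◇^2ψ.
First-order correspondent: forall x forall y (xRy -> exists w (y = w & x R^2 w)).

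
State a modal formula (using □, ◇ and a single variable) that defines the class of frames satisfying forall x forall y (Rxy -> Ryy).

□(□s → s)

A defining formula is □(□s → s) (the T□ axiom).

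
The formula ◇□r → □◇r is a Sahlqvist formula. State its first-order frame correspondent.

convergence

Suppose ◇□r→□◇r is valid. Take Rxy, Rxz and set V(r)={w : Ryw}. Then □r at y so ◇□r at x, so □◇r at x, so ◇r at z, giving w with Rzw and Ryw.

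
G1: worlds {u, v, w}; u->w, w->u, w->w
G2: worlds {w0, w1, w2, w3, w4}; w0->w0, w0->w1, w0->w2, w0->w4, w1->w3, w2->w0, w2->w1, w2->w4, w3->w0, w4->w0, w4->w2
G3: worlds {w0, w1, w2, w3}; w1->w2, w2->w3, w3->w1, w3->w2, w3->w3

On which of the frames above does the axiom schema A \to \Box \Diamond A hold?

The schema corresponds to symmetry: \forall x \forall y (Rxy \to Ryx).
G1: condition met.
G2: fails — Rw1w3 but not Rw3w1.
G3: fails — Rw1w2 but not Rw2w1.
Valid on: G1.

G1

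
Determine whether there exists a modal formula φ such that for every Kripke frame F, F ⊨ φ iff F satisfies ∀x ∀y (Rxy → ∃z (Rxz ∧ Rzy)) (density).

The condition is density. A defining modal formula is □□q → □q.
Suppose □□q→□q is valid. Take Rxy and set V(q)={w : xR²w}. Then □□q at x, so □q at x, so q at y, i.e. ∃z(Rxz∧Rzy).

Yes, by □□q → □q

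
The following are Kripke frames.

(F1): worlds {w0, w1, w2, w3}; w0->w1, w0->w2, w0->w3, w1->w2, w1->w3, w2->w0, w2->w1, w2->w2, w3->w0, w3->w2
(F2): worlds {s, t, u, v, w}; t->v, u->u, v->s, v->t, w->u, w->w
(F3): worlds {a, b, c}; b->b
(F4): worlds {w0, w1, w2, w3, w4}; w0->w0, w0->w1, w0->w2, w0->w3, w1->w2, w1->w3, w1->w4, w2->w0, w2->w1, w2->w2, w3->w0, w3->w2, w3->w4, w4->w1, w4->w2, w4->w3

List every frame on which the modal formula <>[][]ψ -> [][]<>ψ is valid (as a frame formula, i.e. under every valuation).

(F1), (F3), (F4)

This is the axiom for a generalized confluence (Geach) condition; its first-order frame correspondent is forall x forall y forall z ((xRy & x R^2 z) -> exists w (y R^2 w & zRw)).
(F1): holds.
(F2): fails — tRv, tR²s but no w* with vR²w* and sRw*.
(F3): holds.
(F4): holds.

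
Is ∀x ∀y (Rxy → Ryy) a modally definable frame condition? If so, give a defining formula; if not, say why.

Yes, by □(□q → q)

The condition is shift-reflexivity. A defining modal formula is □(□q → q).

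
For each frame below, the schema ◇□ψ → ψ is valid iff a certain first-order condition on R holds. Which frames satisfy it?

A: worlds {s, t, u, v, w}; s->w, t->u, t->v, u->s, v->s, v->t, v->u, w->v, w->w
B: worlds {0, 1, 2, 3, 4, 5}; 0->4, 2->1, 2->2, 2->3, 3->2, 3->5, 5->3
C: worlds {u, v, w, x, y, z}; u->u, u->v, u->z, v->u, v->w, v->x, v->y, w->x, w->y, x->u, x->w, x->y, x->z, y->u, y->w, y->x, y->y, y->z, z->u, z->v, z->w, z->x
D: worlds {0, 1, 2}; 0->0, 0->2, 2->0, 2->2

D

This is the axiom for symmetry; its first-order frame correspondent is ∀x ∀y (Rxy → Ryx).
A: fails — Rus but not Rsu.
B: fails — R04 but not R40.
C: fails — Ryu but not Ruy.
D: ✓.
Valid on: D.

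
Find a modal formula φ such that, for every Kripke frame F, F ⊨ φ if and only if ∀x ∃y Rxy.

The condition is seriality. The D schema □q → ◇q defines it.
Suppose □q→◇q is valid. At any x set V(q)=W. Then □q at x, so ◇q at x, so x has a successor.

□q → ◇q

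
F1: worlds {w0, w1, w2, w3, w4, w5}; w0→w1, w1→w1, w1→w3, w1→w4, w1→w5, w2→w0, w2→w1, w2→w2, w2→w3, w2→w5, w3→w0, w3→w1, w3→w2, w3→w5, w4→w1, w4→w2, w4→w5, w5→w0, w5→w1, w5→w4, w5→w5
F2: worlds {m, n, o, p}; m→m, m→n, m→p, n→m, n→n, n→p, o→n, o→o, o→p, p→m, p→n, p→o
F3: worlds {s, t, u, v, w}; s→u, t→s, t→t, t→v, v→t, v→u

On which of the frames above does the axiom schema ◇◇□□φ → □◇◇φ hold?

The schema corresponds to a generalized confluence (Geach) condition: ∀x ∀y ∀z ((xR²y ∧ xRz) → ∃w (yR²w ∧ zR²w)).
F1: ✓.
F2: ✓.
F3: fails — tR²s, tRs but no w* with sR²w* and sR²w*.
Valid on: F1, F2.

F1, F2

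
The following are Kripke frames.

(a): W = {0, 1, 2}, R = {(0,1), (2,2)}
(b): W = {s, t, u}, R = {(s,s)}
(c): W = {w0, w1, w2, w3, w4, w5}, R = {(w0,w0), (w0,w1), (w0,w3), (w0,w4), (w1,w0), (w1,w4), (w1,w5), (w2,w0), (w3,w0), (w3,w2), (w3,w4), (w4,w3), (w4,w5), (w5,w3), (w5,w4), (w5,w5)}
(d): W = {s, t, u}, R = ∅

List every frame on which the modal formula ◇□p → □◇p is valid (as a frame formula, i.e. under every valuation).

(b), (d)

This is the axiom for convergence; its first-order frame correspondent is ∀x ∀y ∀z (Rxy ∧ Rxz → ∃w (Ryw ∧ Rzw)).
(a): fails — R01 and R01 but 1 and 1 have no common successor.
(b): holds.
(c): fails — Rw0w4 and Rw0w3 but w4 and w3 have no common successor.
(d): holds.
Valid on: (b), (d).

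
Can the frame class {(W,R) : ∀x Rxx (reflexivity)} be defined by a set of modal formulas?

Definable; □r → r defines it

Yes: it is reflexivity, defined by the T schema □r → r.
Suppose □r→r is valid. At any x set V(r)={w : Rxw}. Then □r holds at x, so r holds at x, i.e. Rxx.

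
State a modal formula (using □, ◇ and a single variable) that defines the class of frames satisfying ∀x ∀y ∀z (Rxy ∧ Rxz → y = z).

The condition is partial functionality. The CD schema ◇ψ → □ψ defines it.
Suppose ◇ψ→□ψ is valid. Take Rxy, Rxz and set V(ψ)={y}. Then ◇ψ at x, so □ψ at x, so ψ at z, i.e. z=y.

◇ψ → □ψ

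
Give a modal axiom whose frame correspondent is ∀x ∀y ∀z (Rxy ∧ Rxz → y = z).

◇p → □p

A defining formula is ◇p → □p (the CD axiom).
Suppose ◇p→□p is valid. Take Rxy, Rxz and set V(p)={y}. Then ◇p at x, so □p at x, so p at z, i.e. z=y.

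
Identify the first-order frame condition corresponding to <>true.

seriality

This schema is equivalent to the D axiom □q → ◇q.
It corresponds to seriality: forall x exists y Rxy.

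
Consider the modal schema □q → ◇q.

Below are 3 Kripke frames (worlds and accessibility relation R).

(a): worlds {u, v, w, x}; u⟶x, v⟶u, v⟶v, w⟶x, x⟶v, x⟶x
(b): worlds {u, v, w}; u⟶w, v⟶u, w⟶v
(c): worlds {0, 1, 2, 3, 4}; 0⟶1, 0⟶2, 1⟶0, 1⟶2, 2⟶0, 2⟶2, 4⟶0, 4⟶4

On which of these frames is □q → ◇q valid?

(a), (b)

This is the axiom for seriality; its first-order frame correspondent is ∀x ∃y Rxy.
(a): holds.
(b): holds.
(c): fails — world 3 has no successor.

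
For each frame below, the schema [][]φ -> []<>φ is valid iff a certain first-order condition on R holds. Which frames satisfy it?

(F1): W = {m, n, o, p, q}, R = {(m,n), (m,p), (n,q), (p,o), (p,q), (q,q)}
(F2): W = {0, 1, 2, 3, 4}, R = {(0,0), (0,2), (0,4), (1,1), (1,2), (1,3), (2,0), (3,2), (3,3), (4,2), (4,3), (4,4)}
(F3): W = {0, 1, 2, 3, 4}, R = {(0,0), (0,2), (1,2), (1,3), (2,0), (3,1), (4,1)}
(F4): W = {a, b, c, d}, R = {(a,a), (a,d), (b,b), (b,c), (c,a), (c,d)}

(F2), (F3)

Frame correspondent (Sahlqvist): forall x forall z (xRz -> exists w (x R^2 w & zRw)) — i.e. a generalized confluence (Geach) condition.
(F1): fails — pRo but no w with pR²w and oRw.
(F2): ✓.
(F3): ✓.
(F4): fails — aRd but no w with aR²w and dRw.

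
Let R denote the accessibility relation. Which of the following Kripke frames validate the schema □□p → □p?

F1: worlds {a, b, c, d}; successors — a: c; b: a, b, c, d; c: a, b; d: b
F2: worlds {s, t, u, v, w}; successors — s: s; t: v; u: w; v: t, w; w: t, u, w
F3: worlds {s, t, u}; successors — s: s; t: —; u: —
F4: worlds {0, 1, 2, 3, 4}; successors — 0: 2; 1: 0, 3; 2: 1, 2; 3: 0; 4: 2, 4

F3

Frame correspondent (Sahlqvist): ∀x ∀y (Rxy → ∃z (Rxz ∧ Rzy)) — i.e. density.
F1: fails — Rac but no z with Raz and Rzc.
F2: fails — Rtv but no z with Rtz and Rzv.
F3: ✓.
F4: fails — R13 but no z with R1z and Rz3.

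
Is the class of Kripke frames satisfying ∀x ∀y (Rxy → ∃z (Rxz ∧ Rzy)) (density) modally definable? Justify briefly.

The condition is density. A defining modal formula is □□r → □r.

Yes, by □□r → □r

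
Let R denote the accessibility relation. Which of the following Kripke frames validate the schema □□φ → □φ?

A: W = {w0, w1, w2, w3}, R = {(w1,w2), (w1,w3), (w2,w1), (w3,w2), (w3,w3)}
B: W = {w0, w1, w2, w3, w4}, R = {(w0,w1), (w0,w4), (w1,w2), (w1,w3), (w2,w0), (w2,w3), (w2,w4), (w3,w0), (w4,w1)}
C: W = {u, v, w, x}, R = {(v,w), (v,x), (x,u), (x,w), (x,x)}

This is the axiom for density; its first-order frame correspondent is ∀x ∀y (Rxy → ∃z (Rxz ∧ Rzy)).
A: fails — Rw2w1 but no z with Rw2z and Rzw1.
B: fails — Rw1w2 but no z with Rw1z and Rzw2.
C: condition met.

C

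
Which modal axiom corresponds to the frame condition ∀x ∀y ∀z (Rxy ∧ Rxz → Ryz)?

◇p → □◇p

The condition is the Euclidean property. The 5 schema ◇p → □◇p defines it.
Suppose ◇p→□◇p is valid. Take Rxy, Rxz and set V(p)={y}. Then ◇p at x, so □◇p at x, so ◇p at z, so some w with Rzw has p; w=y, i.e. Rzy. By symmetry of the argument, Ryz.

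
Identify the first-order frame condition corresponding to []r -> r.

This schema is the T axiom.
Its frame correspondent is reflexivity — forall x Rxx.

reflexivity: forall x Rxx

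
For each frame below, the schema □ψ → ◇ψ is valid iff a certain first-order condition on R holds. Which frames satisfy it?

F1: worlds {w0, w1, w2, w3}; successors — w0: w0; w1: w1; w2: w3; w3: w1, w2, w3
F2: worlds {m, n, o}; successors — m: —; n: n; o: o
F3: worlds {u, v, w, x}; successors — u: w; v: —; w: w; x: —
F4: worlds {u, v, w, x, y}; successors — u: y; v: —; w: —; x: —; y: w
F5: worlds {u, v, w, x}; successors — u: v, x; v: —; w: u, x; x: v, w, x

The schema corresponds to seriality: ∀x ∃y Rxy.
F1: satisfies the condition.
F2: fails — world m has no successor.
F3: fails — world v has no successor.
F4: fails — world v has no successor.
F5: fails — world v has no successor.
Valid on: F1.

F1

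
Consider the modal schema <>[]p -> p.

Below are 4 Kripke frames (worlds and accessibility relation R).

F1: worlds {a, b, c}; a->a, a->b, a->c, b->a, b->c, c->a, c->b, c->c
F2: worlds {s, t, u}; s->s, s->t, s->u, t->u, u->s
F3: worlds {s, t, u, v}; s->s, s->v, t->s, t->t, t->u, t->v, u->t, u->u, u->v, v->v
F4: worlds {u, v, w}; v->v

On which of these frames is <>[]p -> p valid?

This is the axiom for symmetry; its first-order frame correspondent is forall x forall y (Rxy -> Ryx).
F1: satisfies the condition.
F2: fails — Rtu but not Rut.
F3: fails — Ruv but not Rvu.
F4: satisfies the condition.
Valid on: F1, F4.

F1, F4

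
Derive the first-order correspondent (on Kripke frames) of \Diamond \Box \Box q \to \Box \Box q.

\forall x \forall y \forall z ((xRy \wedge x R^2 z) \to \exists w (y R^2 w \wedge z = w))

This is a Sahlqvist (Geach-type) schema ◇^1□^2q → □^2◇^0q.
First-order correspondent: \forall x \forall y \forall z ((xRy \wedge x R^2 z) \to \exists w (y R^2 w \wedge z = w)).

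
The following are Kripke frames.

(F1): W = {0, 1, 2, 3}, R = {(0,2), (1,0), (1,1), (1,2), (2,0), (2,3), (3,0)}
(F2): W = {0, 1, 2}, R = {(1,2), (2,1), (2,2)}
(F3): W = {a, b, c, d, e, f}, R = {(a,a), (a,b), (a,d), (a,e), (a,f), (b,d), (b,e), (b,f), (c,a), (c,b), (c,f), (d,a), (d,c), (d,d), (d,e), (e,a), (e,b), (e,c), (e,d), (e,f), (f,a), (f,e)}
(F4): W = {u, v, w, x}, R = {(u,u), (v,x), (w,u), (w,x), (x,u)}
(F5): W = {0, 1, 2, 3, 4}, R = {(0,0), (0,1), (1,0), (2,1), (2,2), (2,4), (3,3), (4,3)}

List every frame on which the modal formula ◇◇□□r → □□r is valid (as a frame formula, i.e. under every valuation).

The schema corresponds to a generalized confluence (Geach) condition: ∀x ∀y ∀z ((xR²y ∧ xR²z) → ∃w (yR²w ∧ z = w)).
(F1): fails — 0R²3, 0R²0 but no w with 3R²w and 0=w.
(F2): holds.
(F3): fails — aR²c, aR²c but no w with cR²w and c=w.
(F4): holds.
(F5): fails — 2R²0, 2R²2 but no w with 0R²w and 2=w.

(F2), (F4)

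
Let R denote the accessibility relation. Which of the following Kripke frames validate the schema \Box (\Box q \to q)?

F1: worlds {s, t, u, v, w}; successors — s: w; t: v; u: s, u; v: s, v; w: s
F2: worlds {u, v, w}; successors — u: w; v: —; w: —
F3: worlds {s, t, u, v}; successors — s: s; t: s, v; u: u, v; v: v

F3

This is the axiom for shift-reflexivity; its first-order frame correspondent is \forall x \forall y (Rxy \to Ryy).
F1: fails — Rus but not Rss.
F2: fails — Ruw but not Rww.
F3: condition met.
Valid on: F3.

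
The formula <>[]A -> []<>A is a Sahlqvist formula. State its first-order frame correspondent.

Convergence

Suppose ◇□A→□◇A is valid. Take Rxy, Rxz and set V(A)={w : Ryw}. Then □A at y so ◇□A at x, so □◇A at x, so ◇A at z, giving w with Rzw and Ryw.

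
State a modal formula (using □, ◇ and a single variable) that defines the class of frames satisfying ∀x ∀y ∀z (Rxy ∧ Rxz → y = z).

The condition is partial functionality. The CD schema ◇r → □r defines it.
Suppose ◇r→□r is valid. Take Rxy, Rxz and set V(r)={y}. Then ◇r at x, so □r at x, so r at z, i.e. z=y.

◇r → □r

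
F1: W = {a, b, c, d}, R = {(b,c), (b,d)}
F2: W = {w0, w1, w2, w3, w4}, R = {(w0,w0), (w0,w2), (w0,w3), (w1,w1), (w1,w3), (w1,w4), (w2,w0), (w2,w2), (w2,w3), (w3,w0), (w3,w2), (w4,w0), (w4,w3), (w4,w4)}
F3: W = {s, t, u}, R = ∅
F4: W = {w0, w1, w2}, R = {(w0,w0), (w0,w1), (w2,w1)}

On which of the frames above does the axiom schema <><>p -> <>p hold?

F1, F3, F4

Frame correspondent (Sahlqvist): forall x forall y forall z (Rxy & Ryz -> Rxz) — i.e. transitivity.
F1: satisfies the condition.
F2: fails — Rw3w2 and Rw2w3 but not Rw3w3.
F3: satisfies the condition.
F4: satisfies the condition.
Valid on: F1, F3, F4.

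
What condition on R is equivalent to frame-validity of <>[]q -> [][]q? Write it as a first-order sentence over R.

This is a Sahlqvist (Geach-type) schema ◇^1□^1q → □^2◇^0q.
Minimal-valuation argument: fix x; take any y with xR^1y and any z with xR^2z. Set V(q) to the set of worlds R-reachable from y in exactly 1 step. Then □^1q holds at y, so the antecedent holds at x; validity forces ◇^0q at z, giving a w with zR^0w and yR^1w.
First-order correspondent: forall x forall y forall z ((xRy & x R^2 z) -> exists w (yRw & z = w)).

forall x forall y forall z ((xRy & x R^2 z) -> exists w (yRw & z = w))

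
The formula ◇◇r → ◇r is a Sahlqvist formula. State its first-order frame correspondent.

Transitivity

This is frame-equivalent to □r → □□r (substitute ¬r for r and contrapose).
Suppose □r→□□r is valid. Take Rxy, Ryz and set V(r)={w : Rxw}. Then □r at x, so □□r at x, so □r at y, so r at z, i.e. Rxz.
The converse is a direct semantic check.
So the correspondent is transitivity.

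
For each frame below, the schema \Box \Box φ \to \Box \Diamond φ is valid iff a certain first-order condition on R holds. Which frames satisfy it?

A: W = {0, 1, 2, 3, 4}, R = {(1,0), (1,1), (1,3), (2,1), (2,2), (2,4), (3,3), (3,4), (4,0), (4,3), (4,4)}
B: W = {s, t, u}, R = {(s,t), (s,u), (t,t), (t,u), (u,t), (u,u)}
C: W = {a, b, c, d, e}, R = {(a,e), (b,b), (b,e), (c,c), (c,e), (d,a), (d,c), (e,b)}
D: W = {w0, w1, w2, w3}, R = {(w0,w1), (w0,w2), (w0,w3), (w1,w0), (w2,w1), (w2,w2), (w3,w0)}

B, C, D

This is the axiom for a generalized confluence (Geach) condition; its first-order frame correspondent is \forall x \forall z (xRz \to \exists w (x R^2 w \wedge zRw)).
A: fails — 1R0 but no w with 1R²w and 0Rw.
B: ✓.
C: ✓.
D: ✓.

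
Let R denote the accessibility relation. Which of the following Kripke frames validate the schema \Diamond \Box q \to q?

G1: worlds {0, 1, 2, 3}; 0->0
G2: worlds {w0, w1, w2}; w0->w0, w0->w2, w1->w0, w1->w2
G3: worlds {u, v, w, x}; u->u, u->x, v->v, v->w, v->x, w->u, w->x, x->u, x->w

G1

The schema corresponds to symmetry: \forall x \forall y (Rxy \to Ryx).
G1: holds.
G2: fails — Rw1w2 but not Rw2w1.
G3: fails — Rwu but not Ruw.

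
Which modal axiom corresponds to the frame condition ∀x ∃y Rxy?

This is seriality; the standard corresponding axiom is D: □s → ◇s.
Suppose □s→◇s is valid. At any x set V(s)=W. Then □s at x, so ◇s at x, so x has a successor.

□s → ◇s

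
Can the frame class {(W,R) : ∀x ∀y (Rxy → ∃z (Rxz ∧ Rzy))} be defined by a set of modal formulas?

The condition is density. A defining modal formula is □□p → □p.
Suppose □□p→□p is valid. Take Rxy and set V(p)={w : xR²w}. Then □□p at x, so □p at x, so p at y, i.e. ∃z(Rxz∧Rzy).

Definable; □□p → □p defines it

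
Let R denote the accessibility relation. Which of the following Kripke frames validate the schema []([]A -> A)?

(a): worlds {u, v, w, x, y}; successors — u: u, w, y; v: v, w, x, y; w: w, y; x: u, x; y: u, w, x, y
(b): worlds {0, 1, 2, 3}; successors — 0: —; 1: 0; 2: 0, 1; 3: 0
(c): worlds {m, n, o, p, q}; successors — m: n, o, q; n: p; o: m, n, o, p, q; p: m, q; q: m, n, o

(a)

This is the axiom for shift-reflexivity; its first-order frame correspondent is forall x forall y (Rxy -> Ryy).
(a): holds.
(b): fails — R10 but not R00.
(c): fails — Rom but not Rmm.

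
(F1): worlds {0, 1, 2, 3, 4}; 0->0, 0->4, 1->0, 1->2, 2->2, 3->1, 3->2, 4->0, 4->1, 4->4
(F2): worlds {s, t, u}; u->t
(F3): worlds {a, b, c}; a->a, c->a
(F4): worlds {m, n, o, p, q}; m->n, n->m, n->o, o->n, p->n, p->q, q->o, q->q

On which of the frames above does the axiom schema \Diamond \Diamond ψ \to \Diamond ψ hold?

This is the axiom for transitivity; its first-order frame correspondent is \forall x \forall y \forall z (Rxy \wedge Ryz \to Rxz).
(F1): fails — R10 and R04 but not R14.
(F2): satisfies the condition.
(F3): satisfies the condition.
(F4): fails — Ron and Rno but not Roo.
Valid on: (F2), (F3).

(F2), (F3)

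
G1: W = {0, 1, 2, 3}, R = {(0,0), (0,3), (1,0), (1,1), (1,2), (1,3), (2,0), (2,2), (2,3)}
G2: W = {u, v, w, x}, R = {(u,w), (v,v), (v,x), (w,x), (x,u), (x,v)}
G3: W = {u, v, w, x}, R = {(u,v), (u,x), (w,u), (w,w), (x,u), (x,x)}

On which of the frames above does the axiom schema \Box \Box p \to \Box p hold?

G1

Frame correspondent (Sahlqvist): \forall x \forall y (Rxy \to \exists z (Rxz \wedge Rzy)) — i.e. density.
G1: ✓.
G2: fails — Ruw but no z with Ruz and Rzw.
G3: fails — Ruv but no z with Ruz and Rzv.
Valid on: G1.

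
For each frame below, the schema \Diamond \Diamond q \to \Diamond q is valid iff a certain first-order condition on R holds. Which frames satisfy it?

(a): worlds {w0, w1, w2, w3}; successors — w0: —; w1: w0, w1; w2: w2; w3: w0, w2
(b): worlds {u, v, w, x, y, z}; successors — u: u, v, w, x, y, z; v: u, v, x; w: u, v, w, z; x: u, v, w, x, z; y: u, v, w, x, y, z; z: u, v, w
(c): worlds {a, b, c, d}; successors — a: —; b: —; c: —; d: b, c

Frame correspondent (Sahlqvist): \forall x \forall y \forall z (Rxy \wedge Ryz \to Rxz) — i.e. transitivity.
(a): satisfies the condition.
(b): fails — Rwv and Rvx but not Rwx.
(c): satisfies the condition.
Valid on: (a), (c).

(a), (c)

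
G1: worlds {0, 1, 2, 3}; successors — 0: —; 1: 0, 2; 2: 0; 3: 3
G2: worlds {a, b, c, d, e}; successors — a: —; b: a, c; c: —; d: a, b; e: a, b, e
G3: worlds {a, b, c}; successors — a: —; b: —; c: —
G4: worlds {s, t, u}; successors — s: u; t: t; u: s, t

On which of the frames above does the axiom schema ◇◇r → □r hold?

This is the axiom for a generalized confluence (Geach) condition; its first-order frame correspondent is ∀x ∀y ∀z ((xR²y ∧ xRz) → ∃w (y = w ∧ z = w)).
G1: fails — 1R²0, 1R2 but 0 ≠ 2.
G2: fails — dR²a, dRb but a ≠ b.
G3: satisfies the condition.
G4: fails — sR²s, sRu but s ≠ u.
Valid on: G3.

G3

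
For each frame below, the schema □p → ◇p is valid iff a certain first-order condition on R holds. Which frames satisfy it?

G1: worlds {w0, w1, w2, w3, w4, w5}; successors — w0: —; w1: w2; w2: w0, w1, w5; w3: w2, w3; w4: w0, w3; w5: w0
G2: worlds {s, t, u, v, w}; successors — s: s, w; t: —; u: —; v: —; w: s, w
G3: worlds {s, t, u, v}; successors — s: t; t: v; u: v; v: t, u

Frame correspondent (Sahlqvist): ∀x ∃y Rxy — i.e. seriality.
G1: fails — world w0 has no successor.
G2: fails — world t has no successor.
G3: condition met.

G3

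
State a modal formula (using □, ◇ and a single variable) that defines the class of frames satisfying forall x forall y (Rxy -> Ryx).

The condition is symmetry. The B schema s → □◇s defines it.
Suppose s→□◇s is valid. Take Rxy and set V(s)={x}. Then s at x, so □◇s at x, so ◇s at y, so some z with Ryz has s; z=x, i.e. Ryx.

s → □◇s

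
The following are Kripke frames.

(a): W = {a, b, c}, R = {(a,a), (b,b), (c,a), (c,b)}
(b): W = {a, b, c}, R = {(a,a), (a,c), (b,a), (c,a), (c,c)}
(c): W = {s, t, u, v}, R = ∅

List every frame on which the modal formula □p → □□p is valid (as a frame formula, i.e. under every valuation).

(a), (c)

Frame correspondent (Sahlqvist): ∀x ∀y ∀z (Rxy ∧ Ryz → Rxz) — i.e. transitivity.
(a): holds.
(b): fails — Rba and Rac but not Rbc.
(c): holds.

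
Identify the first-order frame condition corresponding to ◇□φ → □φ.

the Euclidean property

Equivalently (dual form): ◇φ → □◇φ.
Suppose ◇φ→□◇φ is valid. Take Rxy, Rxz and set V(φ)={y}. Then ◇φ at x, so □◇φ at x, so ◇φ at z, so some w with Rzw has φ; w=y, i.e. Rzy. By symmetry of the argument, Ryz.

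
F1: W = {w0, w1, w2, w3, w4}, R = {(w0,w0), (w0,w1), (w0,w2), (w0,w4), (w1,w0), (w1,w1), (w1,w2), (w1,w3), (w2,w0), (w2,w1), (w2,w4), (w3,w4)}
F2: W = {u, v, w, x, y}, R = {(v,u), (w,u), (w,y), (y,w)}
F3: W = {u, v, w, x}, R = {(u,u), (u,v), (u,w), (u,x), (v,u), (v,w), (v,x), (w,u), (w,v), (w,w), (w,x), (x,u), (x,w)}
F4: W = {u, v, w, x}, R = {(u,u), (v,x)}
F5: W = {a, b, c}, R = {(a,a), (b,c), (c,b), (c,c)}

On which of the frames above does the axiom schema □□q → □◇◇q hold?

This is the axiom for a generalized confluence (Geach) condition; its first-order frame correspondent is ∀x ∀z (xRz → ∃w (xR²w ∧ zR²w)).
F1: fails — w0Rw4 but no w with w0R²w and w4R²w.
F2: fails — vRu but no t with vR²t and uR²t.
F3: holds.
F4: fails — vRx but no t with vR²t and xR²t.
F5: holds.

F3, F5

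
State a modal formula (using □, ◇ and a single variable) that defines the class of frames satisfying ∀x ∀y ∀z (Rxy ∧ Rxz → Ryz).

◇s → □◇s

This is the Euclidean property; the standard corresponding axiom is 5: ◇s → □◇s.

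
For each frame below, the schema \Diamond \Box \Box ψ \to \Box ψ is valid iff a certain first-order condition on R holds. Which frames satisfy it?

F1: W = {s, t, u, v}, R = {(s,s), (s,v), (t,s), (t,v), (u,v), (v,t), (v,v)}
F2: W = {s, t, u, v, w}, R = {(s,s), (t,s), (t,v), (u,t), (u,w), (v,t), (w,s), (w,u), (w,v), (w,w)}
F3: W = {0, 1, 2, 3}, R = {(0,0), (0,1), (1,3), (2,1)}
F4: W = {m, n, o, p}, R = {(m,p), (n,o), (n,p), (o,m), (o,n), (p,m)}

This is the axiom for a generalized confluence (Geach) condition; its first-order frame correspondent is \forall x \forall y \forall z ((xRy \wedge xRz) \to \exists w (y R^2 w \wedge z = w)).
F1: condition met.
F2: fails — tRs, tRv but no w* with sR²w* and v=w*.
F3: fails — 0R1, 0R0 but no w with 1R²w and 0=w.
F4: fails — nRp, nRo but no w with pR²w and o=w.

F1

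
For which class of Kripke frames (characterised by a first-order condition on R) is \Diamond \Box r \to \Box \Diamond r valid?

Suppose ◇□r→□◇r is valid. Take Rxy, Rxz and set V(r)={w : Ryw}. Then □r at y so ◇□r at x, so □◇r at x, so ◇r at z, giving w with Rzw and Ryw.

Convergence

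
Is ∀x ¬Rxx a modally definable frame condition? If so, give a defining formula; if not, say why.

Not definable by any modal formula

Modal frame validity is preserved under surjective bounded morphisms.
The 5-cycle (worlds s,t,u,v,w with s→t→u→v→w→s) is irreflexive, and the map sending every world to a single reflexive point • is a surjective bounded morphism (forth: every edge maps to (•,•); back: every world has a successor). So any modal formula valid on the 5-cycle is also valid on the reflexive point, which is not irreflexive.
So no modal formula (or set of formulas) defines exactly the irreflexive frames.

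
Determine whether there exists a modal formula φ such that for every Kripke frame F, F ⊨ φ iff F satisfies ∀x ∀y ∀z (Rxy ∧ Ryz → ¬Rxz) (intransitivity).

Not modally definable

Modal frame validity is preserved under surjective bounded morphisms.
The 3-cycle (worlds w0,w1,w2 with w0→w1→w2→w0) is intransitive. Mapping every world to a single reflexive point • is a surjective bounded morphism; the reflexive point is not intransitive (R••∧R•• but R••).
Hence intransitivity is not modally definable.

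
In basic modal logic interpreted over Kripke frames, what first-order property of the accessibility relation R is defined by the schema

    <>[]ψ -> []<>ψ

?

Suppose ◇□ψ→□◇ψ is valid. Take Rxy, Rxz and set V(ψ)={w : Ryw}. Then □ψ at y so ◇□ψ at x, so □◇ψ at x, so ◇ψ at z, giving w with Rzw and Ryw.

convergence: forall x forall y forall z (Rxy & Rxz -> exists w (Ryw & Rzw))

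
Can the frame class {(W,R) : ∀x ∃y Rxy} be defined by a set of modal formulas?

The condition is seriality. A defining modal formula is □r → ◇r.

Yes — defined by □r → ◇r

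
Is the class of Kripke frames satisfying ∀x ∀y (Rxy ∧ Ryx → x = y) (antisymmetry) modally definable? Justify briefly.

Any modally definable frame class is closed under surjective bounded morphisms.
The 6-cycle (worlds s,t,u,v,w,x with s→t→u→v→w→x→s) is antisymmetric. Sending even-indexed worlds to s and odd-indexed worlds to t is a surjective bounded morphism onto the two-world frame with s↔t, which is not antisymmetric.
So no modal formula (or set of formulas) defines exactly the antisymmetric frames.

No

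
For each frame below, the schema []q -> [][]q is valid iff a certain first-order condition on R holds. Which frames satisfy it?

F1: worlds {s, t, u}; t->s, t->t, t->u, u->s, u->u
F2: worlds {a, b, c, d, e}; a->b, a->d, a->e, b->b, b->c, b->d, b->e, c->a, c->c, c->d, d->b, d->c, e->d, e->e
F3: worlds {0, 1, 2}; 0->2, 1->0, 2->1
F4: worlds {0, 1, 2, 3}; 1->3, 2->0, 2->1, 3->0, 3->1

This is the axiom for transitivity; its first-order frame correspondent is forall x forall y forall z (Rxy & Ryz -> Rxz).
F1: holds.
F2: fails — Rbc and Rca but not Rba.
F3: fails — R10 and R02 but not R12.
F4: fails — R31 and R13 but not R33.
Valid on: F1.

F1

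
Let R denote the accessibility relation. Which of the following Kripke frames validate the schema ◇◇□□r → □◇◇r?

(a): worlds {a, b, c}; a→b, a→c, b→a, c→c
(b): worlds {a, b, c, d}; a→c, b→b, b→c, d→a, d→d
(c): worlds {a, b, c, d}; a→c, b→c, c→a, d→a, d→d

Frame correspondent (Sahlqvist): ∀x ∀y ∀z ((xR²y ∧ xRz) → ∃w (yR²w ∧ zR²w)) — i.e. a generalized confluence (Geach) condition.
(a): ✓.
(b): fails — bR²b, bRc but no w with bR²w and cR²w.
(c): fails — aR²a, aRc but no w with aR²w and cR²w.
Valid on: (a).

(a)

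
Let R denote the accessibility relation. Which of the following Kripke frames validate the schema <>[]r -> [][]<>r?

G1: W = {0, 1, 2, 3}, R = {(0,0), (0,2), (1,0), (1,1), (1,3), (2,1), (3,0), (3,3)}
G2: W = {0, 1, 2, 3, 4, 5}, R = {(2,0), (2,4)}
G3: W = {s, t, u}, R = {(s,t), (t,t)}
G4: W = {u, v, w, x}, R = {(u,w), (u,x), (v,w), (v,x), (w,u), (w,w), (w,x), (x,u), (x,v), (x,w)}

Frame correspondent (Sahlqvist): forall x forall y forall z ((xRy & x R^2 z) -> exists w (yRw & zRw)) — i.e. a generalized confluence (Geach) condition.
G1: fails — 0R0, 0R²2 but no w with 0Rw and 2Rw.
G2: condition met.
G3: condition met.
G4: condition met.

G2, G3, G4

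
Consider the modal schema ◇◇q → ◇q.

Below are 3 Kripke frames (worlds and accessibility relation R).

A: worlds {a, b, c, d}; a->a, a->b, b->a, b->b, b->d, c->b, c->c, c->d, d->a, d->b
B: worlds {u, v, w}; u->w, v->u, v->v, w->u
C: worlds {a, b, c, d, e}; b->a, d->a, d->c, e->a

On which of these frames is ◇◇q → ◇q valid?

The schema corresponds to transitivity: ∀x ∀y ∀z (Rxy ∧ Ryz → Rxz).
A: fails — Rcd and Rda but not Rca.
B: fails — Rvu and Ruw but not Rvw.
C: ✓.
Valid on: C.

C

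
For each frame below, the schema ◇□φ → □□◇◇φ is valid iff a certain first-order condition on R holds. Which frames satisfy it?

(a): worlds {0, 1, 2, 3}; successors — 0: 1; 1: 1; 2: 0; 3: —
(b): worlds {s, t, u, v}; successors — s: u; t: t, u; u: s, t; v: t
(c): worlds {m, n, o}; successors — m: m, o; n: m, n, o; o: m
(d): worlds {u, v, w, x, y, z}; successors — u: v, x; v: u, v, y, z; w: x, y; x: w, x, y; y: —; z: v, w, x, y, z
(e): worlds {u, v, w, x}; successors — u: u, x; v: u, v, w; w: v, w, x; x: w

This is the axiom for a generalized confluence (Geach) condition; its first-order frame correspondent is ∀x ∀y ∀z ((xRy ∧ xR²z) → ∃w (yRw ∧ zR²w)).
(a): ✓.
(b): ✓.
(c): ✓.
(d): fails — uRv, uR²y but no t with vRt and yR²t.
(e): ✓.
Valid on: (a), (b), (c), (e).

(a), (b), (c), (e)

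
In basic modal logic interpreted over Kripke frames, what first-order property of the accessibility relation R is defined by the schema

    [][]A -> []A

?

Suppose □□A→□A is valid. Take Rxy and set V(A)={w : xR²w}. Then □□A at x, so □A at x, so A at y, i.e. ∃z(Rxz∧Rzy).

density: forall x forall y (Rxy -> exists z (Rxz & Rzy))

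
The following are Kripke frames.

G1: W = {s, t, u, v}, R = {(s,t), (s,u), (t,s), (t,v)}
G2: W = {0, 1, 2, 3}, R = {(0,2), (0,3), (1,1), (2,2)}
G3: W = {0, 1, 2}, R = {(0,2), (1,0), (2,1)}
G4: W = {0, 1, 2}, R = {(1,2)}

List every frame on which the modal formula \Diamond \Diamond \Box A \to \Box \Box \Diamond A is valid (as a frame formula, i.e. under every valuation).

G2, G3, G4

The schema corresponds to a generalized confluence (Geach) condition: \forall x \forall y \forall z ((x R^2 y \wedge x R^2 z) \to \exists w (yRw \wedge zRw)).
G1: fails — sR²s, sR²v but no w with sRw and vRw.
G2: satisfies the condition.
G3: satisfies the condition.
G4: satisfies the condition.
Valid on: G2, G3, G4.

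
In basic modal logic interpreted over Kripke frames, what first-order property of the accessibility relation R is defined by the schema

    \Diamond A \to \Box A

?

Partial functionality

Suppose ◇A→□A is valid. Take Rxy, Rxz and set V(A)={y}. Then ◇A at x, so □A at x, so A at z, i.e. z=y.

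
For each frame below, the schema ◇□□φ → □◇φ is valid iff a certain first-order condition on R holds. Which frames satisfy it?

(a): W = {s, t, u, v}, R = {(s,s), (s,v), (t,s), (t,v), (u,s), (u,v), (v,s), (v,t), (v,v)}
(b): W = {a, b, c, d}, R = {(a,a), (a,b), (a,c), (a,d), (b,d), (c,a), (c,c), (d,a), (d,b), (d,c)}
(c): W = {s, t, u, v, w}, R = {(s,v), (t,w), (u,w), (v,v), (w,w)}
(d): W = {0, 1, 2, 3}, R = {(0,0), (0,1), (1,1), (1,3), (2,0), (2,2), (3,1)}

The schema corresponds to a generalized confluence (Geach) condition: ∀x ∀y ∀z ((xRy ∧ xRz) → ∃w (yR²w ∧ zRw)).
(a): satisfies the condition.
(b): fails — aRb, aRb but no w with bR²w and bRw.
(c): satisfies the condition.
(d): satisfies the condition.
Valid on: (a), (c), (d).

(a), (c), (d)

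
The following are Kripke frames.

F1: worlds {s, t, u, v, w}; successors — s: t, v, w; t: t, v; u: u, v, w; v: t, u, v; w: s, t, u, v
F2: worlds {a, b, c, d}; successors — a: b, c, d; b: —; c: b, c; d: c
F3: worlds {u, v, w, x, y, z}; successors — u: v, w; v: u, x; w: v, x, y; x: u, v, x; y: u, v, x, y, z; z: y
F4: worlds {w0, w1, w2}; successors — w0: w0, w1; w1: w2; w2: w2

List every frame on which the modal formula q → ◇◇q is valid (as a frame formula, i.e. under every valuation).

F1

The schema corresponds to a generalized confluence (Geach) condition: ∀x ∃w (x = w ∧ xR²w).
F1: holds.
F2: fails — at a but no w with a=w and aR²w.
F3: fails — at w but no t with w=t and wR²t.
F4: fails — at w1 but no w with w1=w and w1R²w.
Valid on: F1.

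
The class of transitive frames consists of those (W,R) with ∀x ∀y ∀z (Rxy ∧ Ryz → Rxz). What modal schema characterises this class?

□s → □□s

This is transitivity; the standard corresponding axiom is 4: □s → □□s.
Suppose □s→□□s is valid. Take Rxy, Ryz and set V(s)={w : Rxw}. Then □s at x, so □□s at x, so □s at y, so s at z, i.e. Rxz.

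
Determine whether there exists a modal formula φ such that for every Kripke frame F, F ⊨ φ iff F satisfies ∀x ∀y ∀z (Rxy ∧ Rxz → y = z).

This is a Sahlqvist condition; the CD axiom ◇p → □p defines it.

Yes, by ◇p → □p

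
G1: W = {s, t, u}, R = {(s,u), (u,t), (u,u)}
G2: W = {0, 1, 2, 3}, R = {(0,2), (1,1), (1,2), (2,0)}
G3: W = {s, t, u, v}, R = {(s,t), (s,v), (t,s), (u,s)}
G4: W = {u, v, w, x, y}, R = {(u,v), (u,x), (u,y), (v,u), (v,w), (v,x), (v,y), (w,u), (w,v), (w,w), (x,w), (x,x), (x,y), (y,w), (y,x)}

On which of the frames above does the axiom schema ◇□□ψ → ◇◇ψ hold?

G4

This is the axiom for a generalized confluence (Geach) condition; its first-order frame correspondent is ∀x ∀y (xRy → ∃w (yR²w ∧ xR²w)).
G1: fails — uRt but no w with tR²w and uR²w.
G2: fails — 0R2 but no w with 2R²w and 0R²w.
G3: fails — sRt but no w with tR²w and sR²w.
G4: ✓.
Valid on: G4.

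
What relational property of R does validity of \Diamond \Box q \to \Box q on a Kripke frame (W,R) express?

Replacing q by ¬q and contraposing gives the equivalent schema ◇q → □◇q.
Suppose ◇q→□◇q is valid. Take Rxy, Rxz and set V(q)={y}. Then ◇q at x, so □◇q at x, so ◇q at z, so some w with Rzw has q; w=y, i.e. Rzy. By symmetry of the argument, Ryz.

the Euclidean property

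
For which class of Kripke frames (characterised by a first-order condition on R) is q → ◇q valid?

Reflexivity

This is a form of the T axiom.
It corresponds to reflexivity: ∀x Rxx.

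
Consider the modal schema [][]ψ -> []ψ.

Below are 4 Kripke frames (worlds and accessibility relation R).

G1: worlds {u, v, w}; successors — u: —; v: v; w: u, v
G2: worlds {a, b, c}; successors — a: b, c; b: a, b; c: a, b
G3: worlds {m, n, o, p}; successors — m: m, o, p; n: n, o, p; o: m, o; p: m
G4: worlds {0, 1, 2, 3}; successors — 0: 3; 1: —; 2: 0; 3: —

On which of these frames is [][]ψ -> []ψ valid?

G3

This is the axiom for density; its first-order frame correspondent is forall x forall y (Rxy -> exists z (Rxz & Rzy)).
G1: fails — Rwu but no z with Rwz and Rzu.
G2: fails — Rac but no z with Raz and Rzc.
G3: satisfies the condition.
G4: fails — R20 but no z with R2z and Rz0.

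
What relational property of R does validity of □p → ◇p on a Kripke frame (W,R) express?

seriality: ∀x ∃y Rxy

Suppose □p→◇p is valid. At any x set V(p)=W. Then □p at x, so ◇p at x, so x has a successor.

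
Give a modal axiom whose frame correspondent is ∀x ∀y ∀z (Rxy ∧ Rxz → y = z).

◇p → □p

The condition is partial functionality. The CD schema ◇p → □p defines it.
Suppose ◇p→□p is valid. Take Rxy, Rxz and set V(p)={y}. Then ◇p at x, so □p at x, so p at z, i.e. z=y.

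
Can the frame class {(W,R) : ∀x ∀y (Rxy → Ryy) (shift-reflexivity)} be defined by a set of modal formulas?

This is a Sahlqvist condition; the T□ axiom □(□q → q) defines it.
Suppose □(□q→q) is valid. Take Rxy and set V(q)={w : Ryw}. Then at y, □q holds; since □(□q→q) at x, □q→q at y, so q at y, i.e. Ryy.

Definable; □(□q → q) defines it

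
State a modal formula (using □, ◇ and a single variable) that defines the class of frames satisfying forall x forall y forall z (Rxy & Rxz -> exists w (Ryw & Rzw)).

◇□ψ → □◇ψ

This is convergence; the standard corresponding axiom is .2: ◇□ψ → □◇ψ.
Suppose ◇□ψ→□◇ψ is valid. Take Rxy, Rxz and set V(ψ)={w : Ryw}. Then □ψ at y so ◇□ψ at x, so □◇ψ at x, so ◇ψ at z, giving w with Rzw and Ryw.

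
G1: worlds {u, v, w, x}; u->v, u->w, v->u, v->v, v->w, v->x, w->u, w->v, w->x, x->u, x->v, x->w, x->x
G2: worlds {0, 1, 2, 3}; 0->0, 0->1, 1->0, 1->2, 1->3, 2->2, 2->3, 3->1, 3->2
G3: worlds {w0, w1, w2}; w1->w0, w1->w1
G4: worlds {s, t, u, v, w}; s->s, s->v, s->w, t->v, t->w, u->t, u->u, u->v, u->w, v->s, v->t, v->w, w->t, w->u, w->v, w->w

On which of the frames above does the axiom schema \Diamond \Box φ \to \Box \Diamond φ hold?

This is the axiom for convergence; its first-order frame correspondent is \forall x \forall y \forall z (Rxy \wedge Rxz \to \exists w (Ryw \wedge Rzw)).
G1: satisfies the condition.
G2: fails — R10 and R12 but 0 and 2 have no common successor.
G3: fails — Rw1w1 and Rw1w0 but w1 and w0 have no common successor.
G4: satisfies the condition.

G1, G4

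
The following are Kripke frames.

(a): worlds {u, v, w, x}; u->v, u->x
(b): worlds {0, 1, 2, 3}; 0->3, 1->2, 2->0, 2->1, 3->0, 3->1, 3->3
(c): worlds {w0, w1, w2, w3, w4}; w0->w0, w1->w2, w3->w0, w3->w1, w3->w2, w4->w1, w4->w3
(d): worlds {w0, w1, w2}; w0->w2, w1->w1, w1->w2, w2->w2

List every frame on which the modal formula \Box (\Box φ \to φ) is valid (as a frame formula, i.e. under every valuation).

(d)

Frame correspondent (Sahlqvist): \forall x \forall y (Rxy \to Ryy) — i.e. shift-reflexivity.
(a): fails — Ruv but not Rvv.
(b): fails — R31 but not R11.
(c): fails — Rw1w2 but not Rw2w2.
(d): satisfies the condition.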